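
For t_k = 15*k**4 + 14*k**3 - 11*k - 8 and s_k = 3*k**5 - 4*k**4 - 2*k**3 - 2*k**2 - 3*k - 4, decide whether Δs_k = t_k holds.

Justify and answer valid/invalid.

Valid — Δs_k = t_k.

s_(k+1) = 3*k**5 + 11*k**4 + 12*k**3 - 2*k**2 - 14*k - 12
s_(k+1) − s_k = 15*k**4 + 14*k**3 - 11*k - 8
(s_(k+1) − s_k) − t_k = 0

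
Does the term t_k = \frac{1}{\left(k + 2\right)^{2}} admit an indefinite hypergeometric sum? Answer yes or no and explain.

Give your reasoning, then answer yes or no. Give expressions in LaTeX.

No — t_k has no hypergeometric antidifference.

Compute t_(k+1)/t_k: get (k + 2)**2/(k + 3)**2.
Normal form (A,B,C) = (k**2 + 4*k + 4, k**2 + 6*k + 9, 1).
f must satisfy (k**2 + 4*k + 4)·f(k+1) − (k**2 + 4*k + 4)·f(k) = 1.
deg f ≤ 0 (via 2,2,0).
Write f(k) = c0. Then LHS − RHS = -1, requiring -1 = 0: contradictory. No certificate.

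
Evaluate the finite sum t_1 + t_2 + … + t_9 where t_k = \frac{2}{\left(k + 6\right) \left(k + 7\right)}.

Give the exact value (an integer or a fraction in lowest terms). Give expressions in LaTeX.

Σ = 9/56

r(k) = (k + 6)/(k + 8) after simplifying.
Take A(k)=k + 6, B(k)=k + 8, C(k)=1.
Need (k + 6)·f(k+1) − (k + 7)·f(k) = 1.
Bound: deg f ≤ 1.
A polynomial solution: f(k) = k/6.
Certificate R = B(k−1)f/C = k*(k + 7)/6 gives s_k = k/(3*(k + 6)).
Δs = 2/(k**2 + 13*k + 42), as required.
Evaluate s at k=10 and k=1: 5/24 and 1/21; difference 9/56.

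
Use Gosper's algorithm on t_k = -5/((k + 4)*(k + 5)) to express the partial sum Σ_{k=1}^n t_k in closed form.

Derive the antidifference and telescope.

S(n) = -n/(n + 5)

t_(k+1)/t_k = (k + 4)/(k + 6).
Take A(k)=k + 4, B(k)=k + 6, C(k)=1.
Need (k + 4)·f(k+1) − (k + 5)·f(k) = 1.
deg f ≤ 1 (via 1,1,0).
Match coefficients ⇒ f(k) = k/4.
Certificate R = B(k−1)f/C = k*(k + 5)/4 gives s_k = -5*k/(4*k + 16).
Verify: -5/(k**2 + 9*k + 20) matches t_k.
Σ_(k=1)^n t_k = s_(n+1) − s_(1) = (5*(-n - 1)/(4*(n + 5))) − (-1/4), i.e. -n/(n + 5).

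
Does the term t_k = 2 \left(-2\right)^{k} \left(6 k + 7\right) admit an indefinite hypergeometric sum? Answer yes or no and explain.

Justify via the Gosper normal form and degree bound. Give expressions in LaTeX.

Yes. s_k = \left(-2\right)^{k + 1} \left(2 k + 1\right).

Compute t_(k+1)/t_k: get 2*(-6*k - 13)/(6*k + 7).
So A=-2 and B=1, with C=k + 7/6.
Set up (-2)·f(k+1) − (1)·f(k) − (k + 7/6) = 0.
d = 1 from the (0,0,1) case.
Solve for f: f(k) = -(2*k + 1)/6 (degree 1 ≤ 1).
Certificate R = B(k−1)f/C = -(2*k + 1)/(6*k + 7) gives s_k = (-2)**(k + 1)*(2*k + 1).
s_(k+1) − s_k = 2*(-2)**k*(6*k + 7) = t_k.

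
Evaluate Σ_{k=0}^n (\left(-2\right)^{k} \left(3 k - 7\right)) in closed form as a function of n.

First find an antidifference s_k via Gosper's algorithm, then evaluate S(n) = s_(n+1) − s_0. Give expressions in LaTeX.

Ratio r(k) = 2*(4 - 3*k)/(3*k - 7).
Normal form (A,B,C) = (-2, 1, k - 7/3).
Set up (-2)·f(k+1) − (1)·f(k) − (k - 7/3) = 0.
deg f ≤ 1 (via 0,0,1).
Match coefficients ⇒ f(k) = -(k - 3)/3.
R(k) = B(k−1)·f(k)/C(k) = -(k - 3)/(3*k - 7); s_k = R·t_k = (-2)**k*(3 - k).
Verify: (-2)**k*(3*k - 7) matches t_k.
Evaluate: s_(n+1) = (-2)**(n + 1)*(2 - n); subtract s_(0) = 3 ⇒ S(n) = 2*(-2)**n*n - 4*(-2)**n - 3.

S(n) = 2 \left(-2\right)^{n} n - 4 \left(-2\right)^{n} - 3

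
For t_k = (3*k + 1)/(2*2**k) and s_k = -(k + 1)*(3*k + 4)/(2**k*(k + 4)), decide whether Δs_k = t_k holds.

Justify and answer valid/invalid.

s_(k+1) = -(k + 2)*(3*k + 7)/(2*2**k*(k + 5))
s_(k+1) − s_k = (3*k**3 + 19*k**2 + 12*k - 16)/(2*2**k*(k**2 + 9*k + 20))
(s_(k+1) − s_k) − t_k = 3*(-3*k**2 - 19*k - 12)/(2*2**k*(k**2 + 9*k + 20))

Invalid: residual 3*(-3*k**2 - 19*k - 12)/(2*2**k*(k**2 + 9*k + 20)) ≠ 0.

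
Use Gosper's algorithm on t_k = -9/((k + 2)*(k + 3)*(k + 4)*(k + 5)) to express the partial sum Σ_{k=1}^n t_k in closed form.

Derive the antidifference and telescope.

r(k) = (k + 2)/(k + 6) after simplifying.
So A=k + 2 and B=k + 6, with C=1.
Set up (k + 2)·f(k+1) − (k + 5)·f(k) − (1) = 0.
From deg A=1, deg B=1, deg C=0: d=3.
Match coefficients ⇒ f(k) = k*(k**2 + 9*k + 26)/72.
Then R = B(k−1)f/C = k*(k + 5)*(k**2 + 9*k + 26)/72, so s_k = R(k)·t_k = k*(-k**2 - 9*k - 26)/(8*(k + 2)*(k + 3)*(k + 4)).
Verify: -9/(k**4 + 14*k**3 + 71*k**2 + 154*k + 120) matches t_k.
Σ_(k=1)^n t_k = s_(n+1) − s_(1) = ((-n**3 - 12*n**2 - 47*n - 36)/(8*(n**3 + 12*n**2 + 47*n + 60))) − (-3/40), i.e. n*(-n**2 - 12*n - 47)/(20*(n**3 + 12*n**2 + 47*n + 60)).

S(n) = n*(-n**2 - 12*n - 47)/(20*(n**3 + 12*n**2 + 47*n + 60))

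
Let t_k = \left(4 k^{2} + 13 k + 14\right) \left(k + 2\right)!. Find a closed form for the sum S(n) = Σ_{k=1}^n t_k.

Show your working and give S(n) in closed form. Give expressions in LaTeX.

S(n) = 4 n \left(n + 3\right)! + 5 \left(n + 3\right)! - 30

The ratio is (k + 3)*(13*k + 4*(k + 1)**2 + 27)/(4*k**2 + 13*k + 14).
Factor: A=k + 3; B=1; C=k**2 + 13*k/4 + 7/2.
Need (k + 3)·f(k+1) − (1)·f(k) = k**2 + 13*k/4 + 7/2.
d = 1 from the (1,0,2) case.
Match coefficients ⇒ f(k) = (4*k + 1)/4.
So s_k = (B(k−1)f/C)·t_k = ((4*k + 1)/(4*k**2 + 13*k + 14))·t_k = (4*k + 1)*factorial(k + 2).
s_(k+1) − s_k = (4*k**2 + 13*k + 14)*factorial(k + 2) = t_k.
Σ_(k=1)^n t_k = s_(n+1) − s_(1) = ((4*n + 5)*factorial(n + 3)) − (30), i.e. 4*n*factorial(n + 3) + 5*factorial(n + 3) - 30.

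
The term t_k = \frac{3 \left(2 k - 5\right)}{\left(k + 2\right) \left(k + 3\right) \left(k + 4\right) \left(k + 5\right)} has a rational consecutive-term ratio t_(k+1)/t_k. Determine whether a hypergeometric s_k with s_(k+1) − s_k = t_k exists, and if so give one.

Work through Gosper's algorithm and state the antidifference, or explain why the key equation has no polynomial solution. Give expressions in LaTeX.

s_k = \frac{k \left(- k^{2} - 9 k - 50\right)}{8 \left(k + 2\right) \left(k + 3\right) \left(k + 4\right)}

r(k) = (k + 2)*(2*k - 3)/((k + 6)*(2*k - 5)) after simplifying.
Gosper form: A/B · C(k+1)/C(k) with A=k + 2, B=k + 6, C=k - 5/2.
Solve (k + 2)·f(k+1) − (k + 5)·f(k) = k - 5/2.
d = 3 from the (1,1,1) case.
Match coefficients ⇒ f(k) = -k*(k**2 + 9*k + 50)/48.
Then R = B(k−1)f/C = -k*(k + 5)*(k**2 + 9*k + 50)/(24*(2*k - 5)), so s_k = R(k)·t_k = k*(-k**2 - 9*k - 50)/(8*(k + 2)*(k + 3)*(k + 4)).
Δs = 3*(2*k - 5)/(k**4 + 14*k**3 + 71*k**2 + 154*k + 120), as required.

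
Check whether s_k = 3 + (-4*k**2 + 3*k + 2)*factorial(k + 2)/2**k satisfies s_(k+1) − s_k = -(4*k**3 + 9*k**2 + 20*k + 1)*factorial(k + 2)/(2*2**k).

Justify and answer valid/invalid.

valid (s_(k+1) − s_k reduces to t_k)

s_(k+1) = 2**(-k - 1)*(3*k - 4*(k + 1)**2 + 5)*factorial(k + 3) + 3
s_(k+1) − s_k = -(4*k**3 + 9*k**2 + 20*k + 1)*factorial(k + 2)/(2*2**k)
(s_(k+1) − s_k) − t_k = 0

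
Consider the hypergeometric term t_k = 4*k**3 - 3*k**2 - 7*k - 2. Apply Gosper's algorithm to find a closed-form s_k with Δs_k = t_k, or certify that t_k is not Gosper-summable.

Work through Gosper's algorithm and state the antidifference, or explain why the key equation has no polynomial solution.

s_k = k*(k**3 - 3*k**2 - k + 1)

Step 1: r(k) = (4*k**3 + 9*k**2 - k - 8)/(4*k**3 - 3*k**2 - 7*k - 2).
So A=1 and B=1, with C=k**3 - 3*k**2/4 - 7*k/4 - 1/2.
f must satisfy (1)·f(k+1) − (1)·f(k) = k**3 - 3*k**2/4 - 7*k/4 - 1/2.
From deg A=0, deg B=0, deg C=3: d=4.
A polynomial solution: f(k) = k*(k**3 - 3*k**2 - k + 1)/4.
R(k) = B(k−1)·f(k)/C(k) = k*(k**3 - 3*k**2 - k + 1)/(4*k**3 - 3*k**2 - 7*k - 2); s_k = R·t_k = k*(k**3 - 3*k**2 - k + 1).
Verify: 4*k**3 - 3*k**2 - 7*k - 2 matches t_k.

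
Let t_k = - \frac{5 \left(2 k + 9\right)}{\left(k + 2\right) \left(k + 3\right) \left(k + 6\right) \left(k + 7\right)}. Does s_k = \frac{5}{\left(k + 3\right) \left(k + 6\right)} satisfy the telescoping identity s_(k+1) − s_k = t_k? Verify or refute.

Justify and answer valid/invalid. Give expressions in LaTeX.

s_(k+1) = 5/((k + 4)*(k + 7))
s_(k+1) − s_k = 10*(-k - 5)/(k**4 + 20*k**3 + 145*k**2 + 450*k + 504)
(s_(k+1) − s_k) − t_k = 5*(3*k + 16)/(k**5 + 22*k**4 + 185*k**3 + 740*k**2 + 1404*k + 1008)

Invalid: residual \frac{5 \left(3 k + 16\right)}{k^{5} + 22 k^{4} + 185 k^{3} + 740 k^{2} + 1404 k + 1008} ≠ 0.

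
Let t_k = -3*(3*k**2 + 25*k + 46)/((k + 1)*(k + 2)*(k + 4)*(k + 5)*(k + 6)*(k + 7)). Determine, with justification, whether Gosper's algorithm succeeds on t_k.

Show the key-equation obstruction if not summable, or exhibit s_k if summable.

Yes. s_k = k*(-k**2 - 11*k - 34)/(8*(k**3 + 11*k**2 + 34*k + 24)).

t_(k+1)/t_k = (k + 1)*(k + 4)*(25*k + 3*(k + 1)**2 + 71)/((k + 3)*(k + 8)*(3*k**2 + 25*k + 46)).
Normal form (A,B,C) = (k + 1, k + 8, k**3 + 34*k**2/3 + 121*k/3 + 46).
f must satisfy (k + 1)·f(k+1) − (k + 7)·f(k) = k**3 + 34*k**2/3 + 121*k/3 + 46.
Degrees (1,1,3) ⇒ d ≤ 6.
Solving with deg f ≤ 6: f(k) = k*(k + 2)*(k + 3)*(k + 5)*(k**2 + 11*k + 34)/72.
Get s_k = R·t_k = k*(-k**2 - 11*k - 34)/(8*(k**3 + 11*k**2 + 34*k + 24)) with R(k) = B(k−1)f(k)/C(k) = k*(k + 2)*(k + 5)*(k + 7)*(k**2 + 11*k + 34)/(24*(3*k**2 + 25*k + 46)).
Verify: 3*(-3*k**2 - 25*k - 46)/(k**6 + 25*k**5 + 247*k**4 + 1219*k**3 + 3112*k**2 + 3796*k + 1680) matches t_k.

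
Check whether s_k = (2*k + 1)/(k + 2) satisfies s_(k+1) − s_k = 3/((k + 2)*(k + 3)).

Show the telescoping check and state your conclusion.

Valid — Δs_k = t_k.

s_(k+1) = (2*k + 3)/(k + 3)
s_(k+1) − s_k = 3/(k**2 + 5*k + 6)
(s_(k+1) − s_k) − t_k = 0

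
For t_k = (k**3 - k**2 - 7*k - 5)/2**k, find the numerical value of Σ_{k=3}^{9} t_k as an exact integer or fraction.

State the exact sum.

Σ = 2153/256

Step 1: r(k) = (k**3/2 + k**2 - 3*k - 6)/(k**3 - k**2 - 7*k - 5).
Gosper form: A/B · C(k+1)/C(k) with A=1/2, B=1, C=k**3 - k**2 - 7*k - 5.
Need (1/2)·f(k+1) − (1)·f(k) = k**3 - k**2 - 7*k - 5.
d = 3 from the (0,0,3) case.
Coefficient equations give f(k) = -2*(k**3 + 2*k**2 - 2).
So s_k = (B(k−1)f/C)·t_k = (-2*(k**3 + 2*k**2 - 2)/((k + 1)*(k**2 - 2*k - 5)))·t_k = 2**(1 - k)*(-k**3 - 2*k**2 + 2).
Verify: (k**3 - k**2 - 7*k - 5)/2**k matches t_k.
Sum = s_(10) − s_(3); s_(10) = -599/256, s_(3) = -43/4 ⇒ 2153/256.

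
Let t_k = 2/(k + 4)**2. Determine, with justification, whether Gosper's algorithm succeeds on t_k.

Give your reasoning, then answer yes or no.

Compute t_(k+1)/t_k: get (k + 4)**2/(k + 5)**2.
Take A(k)=k**2 + 8*k + 16, B(k)=k**2 + 10*k + 25, C(k)=1.
Solve (k**2 + 8*k + 16)·f(k+1) − (k**2 + 8*k + 16)·f(k) = 1.
d = 0 from the (2,2,0) case.
Write f(k) = c0. Then LHS − RHS = -1, requiring -1 = 0: contradictory. No certificate.

No; the coefficient equations for f are inconsistent.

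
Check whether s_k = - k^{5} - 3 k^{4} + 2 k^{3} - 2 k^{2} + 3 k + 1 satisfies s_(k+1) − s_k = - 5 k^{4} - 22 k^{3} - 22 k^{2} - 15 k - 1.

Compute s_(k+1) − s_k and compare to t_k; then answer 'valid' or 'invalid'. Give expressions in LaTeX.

s_(k+1) = k*(-k**4 - 8*k**3 - 20*k**2 - 24*k - 12)
s_(k+1) − s_k = -5*k**4 - 22*k**3 - 22*k**2 - 15*k - 1
(s_(k+1) − s_k) − t_k = 0

valid (s_(k+1) − s_k reduces to t_k)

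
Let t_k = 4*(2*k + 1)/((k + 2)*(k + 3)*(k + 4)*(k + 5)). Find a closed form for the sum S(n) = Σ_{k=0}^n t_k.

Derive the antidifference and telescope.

Step 1: r(k) = (k + 2)*(2*k + 3)/((k + 6)*(2*k + 1)).
So A=k + 2 and B=k + 6, with C=k + 1/2.
f must satisfy (k + 2)·f(k+1) − (k + 5)·f(k) = k + 1/2.
d = 3 from the (1,1,1) case.
Coefficient equations give f(k) = k*(k**2 + 9*k + 2)/48.
Certificate R = B(k−1)f/C = k*(k + 5)*(k**2 + 9*k + 2)/(24*(2*k + 1)) gives s_k = k*(k**2 + 9*k + 2)/(6*(k + 2)*(k + 3)*(k + 4)).
Verify: 4*(2*k + 1)/(k**4 + 14*k**3 + 71*k**2 + 154*k + 120) matches t_k.
Telescope: S(n) = s_(n+1) − s_(0) = (n**3 + 12*n**2 + 23*n + 12)/(6*(n**3 + 12*n**2 + 47*n + 60)) − (0) = (n**3 + 12*n**2 + 23*n + 12)/(6*(n**3 + 12*n**2 + 47*n + 60)).

S(n) = (n**3 + 12*n**2 + 23*n + 12)/(6*(n**3 + 12*n**2 + 47*n + 60))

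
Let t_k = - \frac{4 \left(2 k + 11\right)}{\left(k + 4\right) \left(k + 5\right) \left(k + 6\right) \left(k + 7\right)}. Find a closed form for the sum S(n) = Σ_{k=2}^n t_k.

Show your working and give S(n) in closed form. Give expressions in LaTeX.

S(n) = \frac{- n^{2} - 12 n + 13}{12 \left(n^{2} + 12 n + 35\right)}

Ratio r(k) = (k + 4)*(2*k + 13)/((k + 8)*(2*k + 11)).
Gosper form: A/B · C(k+1)/C(k) with A=k + 4, B=k + 8, C=k + 11/2.
f must satisfy (k + 4)·f(k+1) − (k + 7)·f(k) = k + 11/2.
Bound: deg f ≤ 3.
Match coefficients ⇒ f(k) = k*(k + 5)*(k + 10)/48.
R(k) = B(k−1)·f(k)/C(k) = k*(k + 5)*(k + 7)*(k + 10)/(24*(2*k + 11)); s_k = R·t_k = k*(-k - 10)/(6*(k**2 + 10*k + 24)).
s_(k+1) − s_k = 4*(-2*k - 11)/(k**4 + 22*k**3 + 179*k**2 + 638*k + 840) = t_k.
Evaluate: s_(n+1) = (-n**2 - 12*n - 11)/(6*(n**2 + 12*n + 35)); subtract s_(2) = -1/12 ⇒ S(n) = (-n**2 - 12*n + 13)/(12*(n**2 + 12*n + 35)).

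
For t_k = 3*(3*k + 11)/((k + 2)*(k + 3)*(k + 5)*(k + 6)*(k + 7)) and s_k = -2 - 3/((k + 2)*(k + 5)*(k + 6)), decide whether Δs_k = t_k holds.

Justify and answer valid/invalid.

s_(k+1) = -2 - 3/((k + 3)*(k + 6)*(k + 7))
s_(k+1) − s_k = 3*(3*k + 11)/(k**5 + 23*k**4 + 203*k**3 + 853*k**2 + 1692*k + 1260)
(s_(k+1) − s_k) − t_k = 0

Valid — Δs_k = t_k.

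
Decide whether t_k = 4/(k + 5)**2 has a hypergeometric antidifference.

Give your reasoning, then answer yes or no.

Step 1: r(k) = (k + 5)**2/(k + 6)**2.
A = k**2 + 10*k + 25, B = k**2 + 12*k + 36, C = 1.
f must satisfy (k**2 + 10*k + 25)·f(k+1) − (k**2 + 10*k + 25)·f(k) = 1.
Bound: deg f ≤ 0.
f = c0 ⇒ A·f(k+1) − B(k−1)·f(k) − C = -1. The system {-1 = 0} is inconsistent; no antidifference.

No; the coefficient equations for f are inconsistent.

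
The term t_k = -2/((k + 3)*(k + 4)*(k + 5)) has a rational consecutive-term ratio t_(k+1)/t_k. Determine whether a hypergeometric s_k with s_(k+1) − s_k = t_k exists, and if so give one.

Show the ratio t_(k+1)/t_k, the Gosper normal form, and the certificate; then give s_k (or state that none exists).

The ratio is (k + 3)/(k + 6).
So A=k + 3 and B=k + 6, with C=1.
Need (k + 3)·f(k+1) − (k + 5)·f(k) = 1.
deg f ≤ 2 (via 1,1,0).
Coefficient equations give f(k) = k*(k + 7)/24.
Certificate R = B(k−1)f/C = k*(k + 5)*(k + 7)/24 gives s_k = k*(-k - 7)/(12*(k + 3)*(k + 4)).
Verify: -2/(k**3 + 12*k**2 + 47*k + 60) matches t_k.

s_k = k*(-k - 7)/(12*(k + 3)*(k + 4))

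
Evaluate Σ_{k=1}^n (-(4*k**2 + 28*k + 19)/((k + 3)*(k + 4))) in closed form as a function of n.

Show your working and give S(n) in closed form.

S(n) = n*(-16*n - 35)/(4*(n + 4))

Compute t_(k+1)/t_k: get (k + 3)*(28*k + 4*(k + 1)**2 + 47)/((k + 5)*(4*k**2 + 28*k + 19)).
Factor: A=k + 3; B=k + 5; C=k**2 + 7*k + 19/4.
f must satisfy (k + 3)·f(k+1) − (k + 4)·f(k) = k**2 + 7*k + 19/4.
Bound: deg f ≤ 2.
Solving with deg f ≤ 2: f(k) = k*(12*k + 7)/12.
R(k) = B(k−1)·f(k)/C(k) = k*(k + 4)*(12*k + 7)/(3*(4*k**2 + 28*k + 19)); s_k = R·t_k = k*(-12*k - 7)/(3*(k + 3)).
Δs = (-4*k**2 - 28*k - 19)/(k**2 + 7*k + 12), as required.
Evaluate: s_(n+1) = (-12*n**2 - 31*n - 19)/(3*(n + 4)); subtract s_(1) = -19/12 ⇒ S(n) = n*(-16*n - 35)/(4*(n + 4)).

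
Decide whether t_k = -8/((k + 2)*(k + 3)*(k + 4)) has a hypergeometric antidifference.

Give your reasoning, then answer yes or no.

Ratio r(k) = (k + 2)/(k + 5).
So A=k + 2 and B=k + 5, with C=1.
Set up (k + 2)·f(k+1) − (k + 4)·f(k) − (1) = 0.
deg f ≤ 2 (via 1,1,0).
Match coefficients ⇒ f(k) = k*(k + 5)/12.
So s_k = (B(k−1)f/C)·t_k = (k*(k + 4)*(k + 5)/12)·t_k = 2*k*(-k - 5)/(3*(k + 2)*(k + 3)).
Verify: -8/(k**3 + 9*k**2 + 26*k + 24) matches t_k.

Yes. s_k = 2*k*(-k - 5)/(3*(k + 2)*(k + 3)).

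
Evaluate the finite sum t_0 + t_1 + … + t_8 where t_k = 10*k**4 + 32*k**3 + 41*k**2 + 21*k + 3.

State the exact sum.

Σ = 138339

Compute t_(k+1)/t_k: get (10*k**4 + 72*k**3 + 197*k**2 + 239*k + 107)/(10*k**4 + 32*k**3 + 41*k**2 + 21*k + 3).
Normal form (A,B,C) = (1, 1, k**4 + 16*k**3/5 + 41*k**2/10 + 21*k/10 + 3/10).
f must satisfy (1)·f(k+1) − (1)·f(k) = k**4 + 16*k**3/5 + 41*k**2/10 + 21*k/10 + 3/10.
Bound: deg f ≤ 5.
Solve for f: f(k) = k*(2*k + 1)*(k**3 + k**2 - 1)/10 (degree 5 ≤ 5).
So s_k = (B(k−1)f/C)·t_k = (k*(2*k + 1)*(k**3 + k**2 - 1)/(10*k**4 + 32*k**3 + 41*k**2 + 21*k + 3))·t_k = k*(2*k**4 + 3*k**3 + k**2 - 2*k - 1).
Verify: 10*k**4 + 32*k**3 + 41*k**2 + 21*k + 3 matches t_k.
Evaluate s at k=9 and k=0: 138339 and 0; difference 138339.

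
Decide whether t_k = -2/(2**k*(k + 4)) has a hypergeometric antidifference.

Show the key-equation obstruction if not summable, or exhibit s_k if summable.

t_(k+1)/t_k = (k + 4)/(2*(k + 5)).
A = k/2 + 2, B = k + 5, C = 1.
Set up (k/2 + 2)·f(k+1) − (k + 4)·f(k) − (1) = 0.
deg f ≤ -1 (via 1,1,0).
deg f ≤ -1 is impossible — no certificate.

No. Not Gosper-summable.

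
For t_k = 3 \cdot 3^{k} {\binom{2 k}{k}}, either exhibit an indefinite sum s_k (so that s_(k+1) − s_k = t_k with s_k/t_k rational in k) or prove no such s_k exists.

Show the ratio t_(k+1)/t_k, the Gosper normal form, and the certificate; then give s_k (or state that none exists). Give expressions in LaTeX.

r(k) = 6*(2*k + 1)/(k + 1) after simplifying.
Gosper form: A/B · C(k+1)/C(k) with A=12*k + 6, B=k + 1, C=1.
f must satisfy (12*k + 6)·f(k+1) − (k)·f(k) = 1.
Bound: deg f ≤ -1.
Negative degree bound (-1): no f exists, t_k not Gosper-summable.

none (Gosper's algorithm certifies no s_k)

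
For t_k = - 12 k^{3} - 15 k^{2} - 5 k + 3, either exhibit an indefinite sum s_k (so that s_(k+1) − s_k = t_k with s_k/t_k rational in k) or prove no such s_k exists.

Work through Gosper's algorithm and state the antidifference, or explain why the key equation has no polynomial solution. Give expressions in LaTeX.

s_k = k \left(- 3 k^{3} + k^{2} + 2 k + 3\right)

Step 1: r(k) = (12*k**3 + 51*k**2 + 71*k + 29)/(12*k**3 + 15*k**2 + 5*k - 3).
Gosper form: A/B · C(k+1)/C(k) with A=1, B=1, C=k**3 + 5*k**2/4 + 5*k/12 - 1/4.
Need (1)·f(k+1) − (1)·f(k) = k**3 + 5*k**2/4 + 5*k/12 - 1/4.
Bound: deg f ≤ 4.
Solve for f: f(k) = k*(3*k**3 - k**2 - 2*k - 3)/12 (degree 4 ≤ 4).
Certificate R = B(k−1)f/C = k*(3*k**3 - k**2 - 2*k - 3)/(12*k**3 + 15*k**2 + 5*k - 3) gives s_k = k*(-3*k**3 + k**2 + 2*k + 3).
Check: Δs_k = -12*k**3 - 15*k**2 - 5*k + 3. ✓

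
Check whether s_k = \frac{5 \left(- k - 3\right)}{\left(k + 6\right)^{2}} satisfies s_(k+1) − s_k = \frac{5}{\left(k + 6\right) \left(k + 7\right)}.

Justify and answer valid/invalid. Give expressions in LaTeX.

Invalid: residual \frac{15 \left(- 2 k - 13\right)}{k^{4} + 26 k^{3} + 253 k^{2} + 1092 k + 1764} ≠ 0.

s_(k+1) = 5*(-k - 4)/(k + 7)**2
s_(k+1) − s_k = 5*(k**2 + 7*k + 3)/(k**4 + 26*k**3 + 253*k**2 + 1092*k + 1764)
(s_(k+1) − s_k) − t_k = 15*(-2*k - 13)/(k**4 + 26*k**3 + 253*k**2 + 1092*k + 1764)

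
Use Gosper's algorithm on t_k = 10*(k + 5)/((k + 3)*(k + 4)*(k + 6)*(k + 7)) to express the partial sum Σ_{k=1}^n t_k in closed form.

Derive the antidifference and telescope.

S(n) = 5*n*(n + 11)/(28*(n**2 + 11*n + 28))

t_(k+1)/t_k = (k + 3)*(k + 6)**2/((k + 5)**2*(k + 8)).
Normal form (A,B,C) = (k + 3, k + 8, k**2 + 10*k + 25).
Need (k + 3)·f(k+1) − (k + 7)·f(k) = k**2 + 10*k + 25.
deg f ≤ 4 (via 1,1,2).
Match coefficients ⇒ f(k) = k*(k + 4)*(k + 5)*(k + 9)/36.
Certificate R = B(k−1)f/C = k*(k + 4)*(k + 7)*(k + 9)/(36*(k + 5)) gives s_k = 5*k*(k + 9)/(18*(k**2 + 9*k + 18)).
Δs = 10*(k + 5)/(k**4 + 20*k**3 + 145*k**2 + 450*k + 504), as required.
s_(n+1) = 5*(n**2 + 11*n + 10)/(18*(n**2 + 11*n + 28)) and s_(1) = 25/252, so S(n) = 5*n*(n + 11)/(28*(n**2 + 11*n + 28)).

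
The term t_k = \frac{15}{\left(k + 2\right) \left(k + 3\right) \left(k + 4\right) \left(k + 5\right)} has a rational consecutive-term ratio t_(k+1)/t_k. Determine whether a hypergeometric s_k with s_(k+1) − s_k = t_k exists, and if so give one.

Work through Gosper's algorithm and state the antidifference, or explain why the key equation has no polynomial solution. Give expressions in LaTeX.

t_(k+1)/t_k = (k + 2)/(k + 6).
A = k + 2, B = k + 6, C = 1.
Solve (k + 2)·f(k+1) − (k + 5)·f(k) = 1.
d = 3 from the (1,1,0) case.
Solve for f: f(k) = k*(k**2 + 9*k + 26)/72 (degree 3 ≤ 3).
Certificate R = B(k−1)f/C = k*(k + 5)*(k**2 + 9*k + 26)/72 gives s_k = 5*k*(k**2 + 9*k + 26)/(24*(k + 2)*(k + 3)*(k + 4)).
s_(k+1) − s_k = 15/(k**4 + 14*k**3 + 71*k**2 + 154*k + 120) = t_k.

s_k = \frac{5 k \left(k^{2} + 9 k + 26\right)}{24 \left(k + 2\right) \left(k + 3\right) \left(k + 4\right)}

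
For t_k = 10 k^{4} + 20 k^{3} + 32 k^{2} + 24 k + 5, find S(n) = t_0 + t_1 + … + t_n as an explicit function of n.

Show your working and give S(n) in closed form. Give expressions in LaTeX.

S(n) = 2 n^{5} + 10 n^{4} + 24 n^{3} + 33 n^{2} + 22 n + 5

Compute t_(k+1)/t_k: get (10*k**4 + 60*k**3 + 152*k**2 + 188*k + 91)/(10*k**4 + 20*k**3 + 32*k**2 + 24*k + 5).
Take A(k)=1, B(k)=1, C(k)=k**4 + 2*k**3 + 16*k**2/5 + 12*k/5 + 1/2.
Need (1)·f(k+1) − (1)·f(k) = k**4 + 2*k**3 + 16*k**2/5 + 12*k/5 + 1/2.
d = 5 from the (0,0,4) case.
A polynomial solution: f(k) = k*(2*k**4 + 4*k**2 + k - 2)/10.
So s_k = (B(k−1)f/C)·t_k = (k*(2*k**4 + 4*k**2 + k - 2)/(10*k**4 + 20*k**3 + 32*k**2 + 24*k + 5))·t_k = k*(2*k**4 + 4*k**2 + k - 2).
Verify: 10*k**4 + 20*k**3 + 32*k**2 + 24*k + 5 matches t_k.
Telescope: S(n) = s_(n+1) − s_(0) = 2*n**5 + 10*n**4 + 24*n**3 + 33*n**2 + 22*n + 5 − (0) = 2*n**5 + 10*n**4 + 24*n**3 + 33*n**2 + 22*n + 5.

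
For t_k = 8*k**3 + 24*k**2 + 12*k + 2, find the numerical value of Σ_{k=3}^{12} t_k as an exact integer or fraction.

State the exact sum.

Σ = 65000

Step 1: r(k) = (4*k**3 + 24*k**2 + 42*k + 23)/(4*k**3 + 12*k**2 + 6*k + 1).
Take A(k)=1, B(k)=1, C(k)=k**3 + 3*k**2 + 3*k/2 + 1/4.
Solve (1)·f(k+1) − (1)·f(k) = k**3 + 3*k**2 + 3*k/2 + 1/4.
Degrees (0,0,3) ⇒ d ≤ 4.
Solve for f: f(k) = k**2*(k**2 + 2*k - 2)/4 (degree 4 ≤ 4).
Certificate R = B(k−1)f/C = k**2*(k**2 + 2*k - 2)/(4*k**3 + 12*k**2 + 6*k + 1) gives s_k = 2*k**2*(k**2 + 2*k - 2).
s_(k+1) − s_k = 8*k**3 + 24*k**2 + 12*k + 2 = t_k.
Sum = s_(13) − s_(3); s_(13) = 65234, s_(3) = 234 ⇒ 65000.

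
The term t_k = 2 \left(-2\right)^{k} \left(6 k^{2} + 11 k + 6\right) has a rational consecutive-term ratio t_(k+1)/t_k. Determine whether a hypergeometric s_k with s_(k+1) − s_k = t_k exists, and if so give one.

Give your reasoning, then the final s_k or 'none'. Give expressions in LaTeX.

Compute t_(k+1)/t_k: get 2*(-6*k**2 - 23*k - 23)/(6*k**2 + 11*k + 6).
Gosper form: A/B · C(k+1)/C(k) with A=-2, B=1, C=k**2 + 11*k/6 + 1.
f must satisfy (-2)·f(k+1) − (1)·f(k) = k**2 + 11*k/6 + 1.
Bound: deg f ≤ 2.
Coefficient equations give f(k) = -k*(2*k + 1)/6.
R(k) = B(k−1)·f(k)/C(k) = -k*(2*k + 1)/(6*k**2 + 11*k + 6); s_k = R·t_k = (-2)**(k + 1)*k*(2*k + 1).
s_(k+1) − s_k = 2*(-2)**k*(6*k**2 + 11*k + 6) = t_k.

s_k = \left(-2\right)^{k + 1} k \left(2 k + 1\right)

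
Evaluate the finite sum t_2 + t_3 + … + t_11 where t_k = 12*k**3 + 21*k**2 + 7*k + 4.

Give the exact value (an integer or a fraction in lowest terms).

Σ = 63360

The ratio is (12*k**3 + 57*k**2 + 85*k + 44)/(12*k**3 + 21*k**2 + 7*k + 4).
Normal form (A,B,C) = (1, 1, k**3 + 7*k**2/4 + 7*k/12 + 1/3).
Solve (1)·f(k+1) − (1)·f(k) = k**3 + 7*k**2/4 + 7*k/12 + 1/3.
deg f ≤ 4 (via 0,0,3).
Coefficient equations give f(k) = k*(3*k**3 + k**2 - 4*k + 4)/12.
So s_k = (B(k−1)f/C)·t_k = (k*(3*k**3 + k**2 - 4*k + 4)/(12*k**3 + 21*k**2 + 7*k + 4))·t_k = k*(3*k**3 + k**2 - 4*k + 4).
s_(k+1) − s_k = 12*k**3 + 21*k**2 + 7*k + 4 = t_k.
Evaluate s at k=12 and k=2: 63408 and 48; difference 63360.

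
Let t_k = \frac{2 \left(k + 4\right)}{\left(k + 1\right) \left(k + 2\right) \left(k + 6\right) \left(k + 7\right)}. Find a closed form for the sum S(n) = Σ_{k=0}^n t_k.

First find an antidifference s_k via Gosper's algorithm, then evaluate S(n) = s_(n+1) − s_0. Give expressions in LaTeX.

Step 1: r(k) = (k + 1)*(k + 5)*(k + 6)/((k + 3)*(k + 4)*(k + 8)).
Take A(k)=k + 1, B(k)=k + 8, C(k)=k**4 + 16*k**3 + 95*k**2 + 248*k + 240.
Set up (k + 1)·f(k+1) − (k + 7)·f(k) − (k**4 + 16*k**3 + 95*k**2 + 248*k + 240) = 0.
Bound: deg f ≤ 6.
A polynomial solution: f(k) = k*(k + 2)*(k + 3)*(k + 4)*(k + 5)*(k + 7)/12.
So s_k = (B(k−1)f/C)·t_k = (k*(k + 2)*(k + 7)**2/(12*(k + 4)))·t_k = k*(k + 7)/(6*(k**2 + 7*k + 6)).
Verify: 2*(k + 4)/(k**4 + 16*k**3 + 83*k**2 + 152*k + 84) matches t_k.
s_(n+1) = (n**2 + 9*n + 8)/(6*(n**2 + 9*n + 14)) and s_(0) = 0, so S(n) = (n**2 + 9*n + 8)/(6*(n**2 + 9*n + 14)).

S(n) = \frac{n^{2} + 9 n + 8}{6 \left(n^{2} + 9 n + 14\right)}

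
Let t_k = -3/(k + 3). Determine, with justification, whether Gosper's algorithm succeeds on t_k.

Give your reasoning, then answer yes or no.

Step 1: r(k) = (k + 3)/(k + 4).
Gosper form: A/B · C(k+1)/C(k) with A=k + 3, B=k + 4, C=1.
Need (k + 3)·f(k+1) − (k + 3)·f(k) = 1.
deg f ≤ 0 (via 1,1,0).
Put f(k) = c0: A·f(k+1) − B(k−1)·f(k) − C = -1; need -1 = 0 — inconsistent ⇒ no f, not summable.

No. Not Gosper-summable.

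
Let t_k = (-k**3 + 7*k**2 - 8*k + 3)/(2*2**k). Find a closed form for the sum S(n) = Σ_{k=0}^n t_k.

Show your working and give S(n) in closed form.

t_(k+1)/t_k = (k**3 - 4*k**2 - 3*k - 1)/(2*(k**3 - 7*k**2 + 8*k - 3)).
Gosper form: A/B · C(k+1)/C(k) with A=1/2, B=1, C=k**3 - 7*k**2 + 8*k - 3.
Need (1/2)·f(k+1) − (1)·f(k) = k**3 - 7*k**2 + 8*k - 3.
From deg A=0, deg B=0, deg C=3: d=3.
Solving with deg f ≤ 3: f(k) = -2*(k**3 - 4*k**2 + 3*k - 3).
Then R = B(k−1)f/C = -2*(k**3 - 4*k**2 + 3*k - 3)/(k**3 - 7*k**2 + 8*k - 3), so s_k = R(k)·t_k = (k**3 - 4*k**2 + 3*k - 3)/2**k.
Verify: (-k**3 + 7*k**2 - 8*k + 3)/(2*2**k) matches t_k.
Evaluate: s_(n+1) = 2**(-n - 1)*(n**3 - n**2 - 2*n - 3); subtract s_(0) = -3 ⇒ S(n) = (6*2**n + n**3 - n**2 - 2*n - 3)/(2*2**n).

S(n) = (6*2**n + n**3 - n**2 - 2*n - 3)/(2*2**n)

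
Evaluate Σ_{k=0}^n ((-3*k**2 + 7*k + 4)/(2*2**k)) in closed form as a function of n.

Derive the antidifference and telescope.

t_(k+1)/t_k = (3*k**2 - k - 8)/(2*(3*k**2 - 7*k - 4)).
Take A(k)=1/2, B(k)=1, C(k)=k**2 - 7*k/3 - 4/3.
Solve (1/2)·f(k+1) − (1)·f(k) = k**2 - 7*k/3 - 4/3.
Bound: deg f ≤ 2.
Solving with deg f ≤ 2: f(k) = -2*(k - 1)*(3*k + 2)/3.
Then R = B(k−1)f/C = -2*(k - 1)*(3*k + 2)/(3*k**2 - 7*k - 4), so s_k = R(k)·t_k = (3*k**2 - k - 2)/2**k.
Verify: (-3*k**2 + 7*k + 4)/(2*2**k) matches t_k.
Telescope: S(n) = s_(n+1) − s_(0) = 2**(-n - 1)*n*(3*n + 5) − (-2) = 2**(-n - 1)*(2**(n + 2) + 3*n**2 + 5*n).

S(n) = 2**(-n - 1)*(2**(n + 2) + 3*n**2 + 5*n)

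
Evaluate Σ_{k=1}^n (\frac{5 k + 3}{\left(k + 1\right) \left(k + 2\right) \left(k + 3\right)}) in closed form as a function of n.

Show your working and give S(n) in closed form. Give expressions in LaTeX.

Compute t_(k+1)/t_k: get (k + 1)*(5*k + 8)/((k + 4)*(5*k + 3)).
Normal form (A,B,C) = (k + 1, k + 4, k + 3/5).
Key eq: (k + 1)·f(k+1) = (k + 3)·f(k) + (k + 3/5).
Degrees (1,1,1) ⇒ d ≤ 2.
A polynomial solution: f(k) = k*(2*k + 1)/5.
Certificate R = B(k−1)f/C = k*(k + 3)*(2*k + 1)/(5*k + 3) gives s_k = k*(2*k + 1)/((k + 1)*(k + 2)).
s_(k+1) − s_k = (5*k + 3)/(k**3 + 6*k**2 + 11*k + 6) = t_k.
Σ_(k=1)^n t_k = s_(n+1) − s_(1) = ((2*n**2 + 5*n + 3)/(n**2 + 5*n + 6)) − (1/2), i.e. n*(3*n + 5)/(2*(n**2 + 5*n + 6)).

S(n) = \frac{n \left(3 n + 5\right)}{2 \left(n^{2} + 5 n + 6\right)}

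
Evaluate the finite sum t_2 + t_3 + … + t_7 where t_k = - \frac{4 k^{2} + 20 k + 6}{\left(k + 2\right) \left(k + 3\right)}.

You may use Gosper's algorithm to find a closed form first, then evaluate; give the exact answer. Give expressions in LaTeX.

Step 1: r(k) = (k + 2)*(10*k + 2*(k + 1)**2 + 13)/((k + 4)*(2*k**2 + 10*k + 3)).
Take A(k)=k + 2, B(k)=k + 4, C(k)=k**2 + 5*k + 3/2.
Need (k + 2)·f(k+1) − (k + 3)·f(k) = k**2 + 5*k + 3/2.
Bound: deg f ≤ 2.
Solve for f: f(k) = k*(4*k - 1)/4 (degree 2 ≤ 2).
So s_k = (B(k−1)f/C)·t_k = (k*(k + 3)*(4*k - 1)/(2*(2*k**2 + 10*k + 3)))·t_k = k*(1 - 4*k)/(k + 2).
s_(k+1) − s_k = 2*(-2*k**2 - 10*k - 3)/(k**2 + 5*k + 6) = t_k.
Σ_(k=2)^(7) t_k = s_(8) − s_(2) = -124/5 − (-7/2) = -213/10.

Σ = -213/10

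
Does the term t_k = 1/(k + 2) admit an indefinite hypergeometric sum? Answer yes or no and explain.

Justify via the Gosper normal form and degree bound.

Compute t_(k+1)/t_k: get (k + 2)/(k + 3).
Normal form (A,B,C) = (k + 2, k + 3, 1).
f must satisfy (k + 2)·f(k+1) − (k + 2)·f(k) = 1.
Degrees (1,1,0) ⇒ d ≤ 0.
f = c0 ⇒ A·f(k+1) − B(k−1)·f(k) − C = -1. The system {-1 = 0} is inconsistent; no antidifference.

No — the linear system for f has no solution.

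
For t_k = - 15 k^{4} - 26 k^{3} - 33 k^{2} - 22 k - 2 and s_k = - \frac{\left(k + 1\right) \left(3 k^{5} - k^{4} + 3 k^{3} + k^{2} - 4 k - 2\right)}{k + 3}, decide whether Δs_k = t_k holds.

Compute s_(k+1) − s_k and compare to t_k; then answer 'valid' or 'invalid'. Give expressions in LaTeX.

Invalid: residual \frac{8 \left(3 k^{5} + 18 k^{4} + 27 k^{3} + 30 k^{2} + 18 k + 2\right)}{k^{2} + 7 k + 12} ≠ 0.

s_(k+1) = k*(-3*k**5 - 20*k**4 - 57*k**3 - 92*k**2 - 86*k - 36)/(k + 4)
s_(k+1) − s_k = (-15*k**6 - 107*k**5 - 251*k**4 - 349*k**3 - 312*k**2 - 134*k - 8)/(k**2 + 7*k + 12)
(s_(k+1) − s_k) − t_k = 8*(3*k**5 + 18*k**4 + 27*k**3 + 30*k**2 + 18*k + 2)/(k**2 + 7*k + 12)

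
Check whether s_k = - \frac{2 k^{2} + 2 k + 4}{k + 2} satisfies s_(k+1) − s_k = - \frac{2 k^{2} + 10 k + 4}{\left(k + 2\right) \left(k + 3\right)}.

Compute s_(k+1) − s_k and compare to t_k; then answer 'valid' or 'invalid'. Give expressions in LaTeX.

s_(k+1) = 2*(-k**2 - 3*k - 4)/(k + 3)
s_(k+1) − s_k = 2*(-k**2 - 5*k - 2)/(k**2 + 5*k + 6)
(s_(k+1) − s_k) − t_k = 0

Valid — Δs_k = t_k.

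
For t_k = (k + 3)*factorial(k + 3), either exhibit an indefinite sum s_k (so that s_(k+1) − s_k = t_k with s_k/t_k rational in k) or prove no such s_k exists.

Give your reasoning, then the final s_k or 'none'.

t_(k+1)/t_k = (k + 4)**2/(k + 3).
Normal form (A,B,C) = (k + 4, 1, k + 3).
Set up (k + 4)·f(k+1) − (1)·f(k) − (k + 3) = 0.
d = 0 from the (1,0,1) case.
Solve for f: f(k) = 1 (degree 0 ≤ 0).
Then R = B(k−1)f/C = 1/(k + 3), so s_k = R(k)·t_k = factorial(k + 3).
Δs = (k + 3)*factorial(k + 3), as required.

s_k = factorial(k + 3)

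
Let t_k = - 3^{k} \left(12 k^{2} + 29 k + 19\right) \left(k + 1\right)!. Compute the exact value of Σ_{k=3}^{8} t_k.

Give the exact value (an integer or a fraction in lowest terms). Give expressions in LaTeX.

The ratio is 3*(12*k**3 + 77*k**2 + 166*k + 120)/(12*k**2 + 29*k + 19).
A = 3*k + 6, B = 1, C = k**2 + 29*k/12 + 19/12.
Set up (3*k + 6)·f(k+1) − (1)·f(k) − (k**2 + 29*k/12 + 19/12) = 0.
d = 1 from the (1,0,2) case.
A polynomial solution: f(k) = (4*k - 1)/12.
R(k) = B(k−1)·f(k)/C(k) = (4*k - 1)/(12*k**2 + 29*k + 19); s_k = R·t_k = -3**k*(4*k - 1)*factorial(k + 1).
s_(k+1) − s_k = -3**k*(12*k**2 + 29*k + 19)*factorial(k + 1) = t_k.
Σ_(k=3)^(8) t_k = s_(9) − s_(3) = -2499898464000 − (-7128) = -2499898456872.

Σ = -2499898456872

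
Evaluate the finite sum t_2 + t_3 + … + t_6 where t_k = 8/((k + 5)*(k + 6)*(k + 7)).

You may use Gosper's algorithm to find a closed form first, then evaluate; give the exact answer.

Σ = 25/546

Compute t_(k+1)/t_k: get (k + 5)/(k + 8).
Factor: A=k + 5; B=k + 8; C=1.
Solve (k + 5)·f(k+1) − (k + 7)·f(k) = 1.
Bound: deg f ≤ 2.
Solving with deg f ≤ 2: f(k) = k*(k + 11)/60.
Get s_k = R·t_k = 2*k*(k + 11)/(15*(k + 5)*(k + 6)) with R(k) = B(k−1)f(k)/C(k) = k*(k + 7)*(k + 11)/60.
s_(k+1) − s_k = 8/(k**3 + 18*k**2 + 107*k + 210) = t_k.
Evaluate s at k=7 and k=2: 7/65 and 13/210; difference 25/546.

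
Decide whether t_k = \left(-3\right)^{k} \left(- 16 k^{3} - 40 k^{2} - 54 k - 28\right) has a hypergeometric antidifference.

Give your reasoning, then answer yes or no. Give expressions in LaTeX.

Compute t_(k+1)/t_k: get 3*(-8*k**3 - 44*k**2 - 91*k - 69)/(8*k**3 + 20*k**2 + 27*k + 14).
Take A(k)=-3, B(k)=1, C(k)=k**3 + 5*k**2/2 + 27*k/8 + 7/4.
Solve (-3)·f(k+1) − (1)·f(k) = k**3 + 5*k**2/2 + 27*k/8 + 7/4.
deg f ≤ 3 (via 0,0,3).
Match coefficients ⇒ f(k) = -(4*k**3 + k**2 + 3*k + 1)/16.
Then R = B(k−1)f/C = -(4*k**3 + k**2 + 3*k + 1)/(2*(8*k**3 + 20*k**2 + 27*k + 14)), so s_k = R(k)·t_k = (-3)**k*(4*k**3 + k**2 + 3*k + 1).
Verify: (-3)**k*(-16*k**3 - 40*k**2 - 54*k - 28) matches t_k.

Yes. s_k = \left(-3\right)^{k} \left(4 k^{3} + k^{2} + 3 k + 1\right).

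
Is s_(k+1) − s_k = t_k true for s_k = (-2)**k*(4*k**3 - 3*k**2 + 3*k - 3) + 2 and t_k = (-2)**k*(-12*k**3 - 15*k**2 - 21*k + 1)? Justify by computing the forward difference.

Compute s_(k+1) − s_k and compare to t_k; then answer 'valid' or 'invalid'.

Valid — Δs_k = t_k.

s_(k+1) = -2*(-2)**k*(3*k + 4*(k + 1)**3 - 3*(k + 1)**2) + 2
s_(k+1) − s_k = (-2)**k*(-12*k**3 - 15*k**2 - 21*k + 1)
(s_(k+1) − s_k) − t_k = 0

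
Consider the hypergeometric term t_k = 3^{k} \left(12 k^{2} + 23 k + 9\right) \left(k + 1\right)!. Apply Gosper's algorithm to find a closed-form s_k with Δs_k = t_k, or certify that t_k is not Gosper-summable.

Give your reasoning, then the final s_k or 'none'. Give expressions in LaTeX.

s_k = 3^{k} \left(4 k - 3\right) \left(k + 1\right)!

Compute t_(k+1)/t_k: get 3*(12*k**3 + 71*k**2 + 138*k + 88)/(12*k**2 + 23*k + 9).
A = 3*k + 6, B = 1, C = k**2 + 23*k/12 + 3/4.
Set up (3*k + 6)·f(k+1) − (1)·f(k) − (k**2 + 23*k/12 + 3/4) = 0.
Degrees (1,0,2) ⇒ d ≤ 1.
Coefficient equations give f(k) = (4*k - 3)/12.
R(k) = B(k−1)·f(k)/C(k) = (4*k - 3)/(12*k**2 + 23*k + 9); s_k = R·t_k = 3**k*(4*k - 3)*factorial(k + 1).
Verify: 3**k*(12*k**2 + 23*k + 9)*factorial(k + 1) matches t_k.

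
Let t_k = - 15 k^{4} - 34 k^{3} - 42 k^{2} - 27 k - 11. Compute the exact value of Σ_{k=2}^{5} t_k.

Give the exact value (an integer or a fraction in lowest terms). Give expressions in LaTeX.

Σ = -24976

r(k) = (15*k**4 + 94*k**3 + 234*k**2 + 273*k + 129)/(15*k**4 + 34*k**3 + 42*k**2 + 27*k + 11) after simplifying.
Take A(k)=1, B(k)=1, C(k)=k**4 + 34*k**3/15 + 14*k**2/5 + 9*k/5 + 11/15.
Need (1)·f(k+1) − (1)·f(k) = k**4 + 34*k**3/15 + 14*k**2/5 + 9*k/5 + 11/15.
d = 5 from the (0,0,4) case.
Solve for f: f(k) = k*(3*k**4 + k**3 + 2*k**2 + k + 4)/15 (degree 5 ≤ 5).
Get s_k = R·t_k = k*(-3*k**4 - k**3 - 2*k**2 - k - 4) with R(k) = B(k−1)f(k)/C(k) = k*(3*k**4 + k**3 + 2*k**2 + k + 4)/(15*k**4 + 34*k**3 + 42*k**2 + 27*k + 11).
s_(k+1) − s_k = -15*k**4 - 34*k**3 - 42*k**2 - 27*k - 11 = t_k.
Sum = s_(6) − s_(2); s_(6) = -25116, s_(2) = -140 ⇒ -24976.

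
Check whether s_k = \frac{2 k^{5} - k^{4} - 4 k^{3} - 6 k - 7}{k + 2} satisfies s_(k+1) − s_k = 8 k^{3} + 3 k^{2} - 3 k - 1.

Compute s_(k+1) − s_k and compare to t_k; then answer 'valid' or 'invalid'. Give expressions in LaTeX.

s_(k+1) = (-6*k + 2*(k + 1)**5 - (k + 1)**4 - 4*(k + 1)**3 - 13)/(k + 3)
s_(k+1) − s_k = (8*k**5 + 37*k**4 + 38*k**3 - 2*k**2 - 15*k - 11)/(k**2 + 5*k + 6)
(s_(k+1) − s_k) − t_k = (-6*k**4 - 22*k**3 - 4*k**2 + 8*k - 5)/(k**2 + 5*k + 6)

Invalid: residual \frac{- 6 k^{4} - 22 k^{3} - 4 k^{2} + 8 k - 5}{k^{2} + 5 k + 6} ≠ 0.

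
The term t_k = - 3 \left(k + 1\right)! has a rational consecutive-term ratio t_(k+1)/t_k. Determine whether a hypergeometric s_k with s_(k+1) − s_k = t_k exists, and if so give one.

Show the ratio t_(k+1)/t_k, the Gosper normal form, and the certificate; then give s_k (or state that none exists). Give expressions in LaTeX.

r(k) = k + 2 after simplifying.
So A=k + 2 and B=1, with C=1.
Set up (k + 2)·f(k+1) − (1)·f(k) − (1) = 0.
Degrees (1,0,0) ⇒ d ≤ -1.
d = -1 < 0 ⇒ no nonzero polynomial f; not summable.

not Gosper-summable; s_k does not exist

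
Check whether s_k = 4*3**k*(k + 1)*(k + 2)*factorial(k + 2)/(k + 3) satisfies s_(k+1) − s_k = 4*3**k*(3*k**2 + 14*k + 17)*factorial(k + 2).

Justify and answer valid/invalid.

s_(k+1) = 12*3**k*(k + 2)*(k + 3)*factorial(k + 3)/(k + 4)
s_(k+1) − s_k = 4*3**k*(k + 2)*(3*k + 11)*(k**2 + 5*k + 7)*factorial(k + 2)/((k + 3)*(k + 4))
(s_(k+1) − s_k) − t_k = -4*3**k*(3*k**3 + 23*k**2 + 58*k + 50)*factorial(k + 2)/((k + 3)*(k + 4))

Invalid: residual -4*3**k*(3*k**3 + 23*k**2 + 58*k + 50)*factorial(k + 2)/((k + 3)*(k + 4)) ≠ 0.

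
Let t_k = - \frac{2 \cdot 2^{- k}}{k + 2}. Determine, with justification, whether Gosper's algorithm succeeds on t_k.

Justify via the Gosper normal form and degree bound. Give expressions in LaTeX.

r(k) = (k + 2)/(2*(k + 3)) after simplifying.
Gosper form: A/B · C(k+1)/C(k) with A=k/2 + 1, B=k + 3, C=1.
Key eq: (k/2 + 1)·f(k+1) = (k + 2)·f(k) + (1).
d = -1 from the (1,1,0) case.
d = -1 < 0 ⇒ no nonzero polynomial f; not summable.

No — key equation has no polynomial f.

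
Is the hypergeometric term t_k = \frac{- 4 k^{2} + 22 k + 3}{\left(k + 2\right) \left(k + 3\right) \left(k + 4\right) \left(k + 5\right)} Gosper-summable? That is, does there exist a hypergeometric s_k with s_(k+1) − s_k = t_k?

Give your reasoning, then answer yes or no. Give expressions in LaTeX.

The ratio is (k + 2)*(22*k - 4*(k + 1)**2 + 25)/((k + 6)*(-4*k**2 + 22*k + 3)).
Factor: A=k + 2; B=k + 6; C=k**2 - 11*k/2 - 3/4.
Key eq: (k + 2)·f(k+1) = (k + 5)·f(k) + (k**2 - 11*k/2 - 3/4).
d = 3 from the (1,1,2) case.
Solving with deg f ≤ 3: f(k) = k*(k**2 - 87*k + 50)/96.
So s_k = (B(k−1)f/C)·t_k = (k*(k + 5)*(k**2 - 87*k + 50)/(24*(4*k**2 - 22*k - 3)))·t_k = k*(-k**2 + 87*k - 50)/(24*(k + 2)*(k + 3)*(k + 4)).
Δs = (-4*k**2 + 22*k + 3)/(k**4 + 14*k**3 + 71*k**2 + 154*k + 120), as required.

Yes. s_k = \frac{k \left(- k^{2} + 87 k - 50\right)}{24 \left(k + 2\right) \left(k + 3\right) \left(k + 4\right)}.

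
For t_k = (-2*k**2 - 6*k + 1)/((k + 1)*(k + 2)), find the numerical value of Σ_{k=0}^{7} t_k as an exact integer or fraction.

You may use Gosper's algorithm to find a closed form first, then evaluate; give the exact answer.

Σ = -104/9

The ratio is (k + 1)*(6*k + 2*(k + 1)**2 + 5)/((k + 3)*(2*k**2 + 6*k - 1)).
Gosper form: A/B · C(k+1)/C(k) with A=k + 1, B=k + 3, C=k**2 + 3*k - 1/2.
Set up (k + 1)·f(k+1) − (k + 2)·f(k) − (k**2 + 3*k - 1/2) = 0.
From deg A=1, deg B=1, deg C=2: d=2.
Solving with deg f ≤ 2: f(k) = k*(2*k - 3)/2.
Get s_k = R·t_k = k*(3 - 2*k)/(k + 1) with R(k) = B(k−1)f(k)/C(k) = k*(k + 2)*(2*k - 3)/(2*k**2 + 6*k - 1).
s_(k+1) − s_k = (-2*k**2 - 6*k + 1)/(k**2 + 3*k + 2) = t_k.
Sum = s_(8) − s_(0); s_(8) = -104/9, s_(0) = 0 ⇒ -104/9.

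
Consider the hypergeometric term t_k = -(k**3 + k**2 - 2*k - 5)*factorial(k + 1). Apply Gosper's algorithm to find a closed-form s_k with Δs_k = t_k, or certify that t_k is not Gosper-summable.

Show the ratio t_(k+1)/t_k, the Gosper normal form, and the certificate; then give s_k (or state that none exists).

r(k) = (k**4 + 6*k**3 + 11*k**2 + k - 10)/(k**3 + k**2 - 2*k - 5) after simplifying.
Normal form (A,B,C) = (k + 2, 1, k**3 + k**2 - 2*k - 5).
Key eq: (k + 2)·f(k+1) = (1)·f(k) + (k**3 + k**2 - 2*k - 5).
deg f ≤ 2 (via 1,0,3).
Solve for f: f(k) = (k - 3)*(k + 1) (degree 2 ≤ 2).
R(k) = B(k−1)·f(k)/C(k) = (k - 3)*(k + 1)/(k**3 + k**2 - 2*k - 5); s_k = R·t_k = -(k - 3)*(k + 1)*factorial(k + 1).
s_(k+1) − s_k = -(k**3 + k**2 - 2*k - 5)*factorial(k + 1) = t_k.

s_k = -(k - 3)*(k + 1)*factorial(k + 1)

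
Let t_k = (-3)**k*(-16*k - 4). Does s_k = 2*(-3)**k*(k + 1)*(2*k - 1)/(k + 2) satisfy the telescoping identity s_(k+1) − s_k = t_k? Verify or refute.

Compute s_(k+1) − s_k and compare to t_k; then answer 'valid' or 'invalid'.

Invalid: residual (-3)**k*(16*k**2 + 40*k + 6)/(k**2 + 5*k + 6) ≠ 0.

s_(k+1) = 2*(-3)**(k + 1)*(k + 2)*(2*k + 1)/(k + 3)
s_(k+1) − s_k = (-3)**k*(-16*k**3 - 68*k**2 - 76*k - 18)/(k**2 + 5*k + 6)
(s_(k+1) − s_k) − t_k = (-3)**k*(16*k**2 + 40*k + 6)/(k**2 + 5*k + 6)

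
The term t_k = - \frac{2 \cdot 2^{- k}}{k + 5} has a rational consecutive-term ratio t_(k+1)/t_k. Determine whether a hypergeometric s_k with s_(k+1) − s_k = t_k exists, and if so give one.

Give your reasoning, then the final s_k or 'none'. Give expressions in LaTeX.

Step 1: r(k) = (k + 5)/(2*(k + 6)).
Take A(k)=k/2 + 5/2, B(k)=k + 6, C(k)=1.
Key eq: (k/2 + 5/2)·f(k+1) = (k + 5)·f(k) + (1).
d = -1 from the (1,1,0) case.
d = -1 < 0 ⇒ no nonzero polynomial f; not summable.

not Gosper-summable; s_k does not exist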